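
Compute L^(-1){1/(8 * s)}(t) 1/8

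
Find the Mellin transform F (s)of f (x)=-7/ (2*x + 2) -7*pi*csc (pi*s)/2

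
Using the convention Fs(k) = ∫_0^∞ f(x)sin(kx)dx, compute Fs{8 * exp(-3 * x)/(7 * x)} 8 * atan(k/3)/7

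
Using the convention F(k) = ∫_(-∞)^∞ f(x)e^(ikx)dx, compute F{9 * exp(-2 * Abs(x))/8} 9/(2 * (k^2+4))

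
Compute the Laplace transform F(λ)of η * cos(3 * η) (λ^2 - 9)/(λ^2 + 9)^2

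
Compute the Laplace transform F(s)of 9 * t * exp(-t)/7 9/(7 * (s+1)^2)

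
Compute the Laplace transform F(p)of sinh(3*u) 3/(p^2 - 9)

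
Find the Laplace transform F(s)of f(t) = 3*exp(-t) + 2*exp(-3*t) 2/(s + 3) + 3/(s + 1)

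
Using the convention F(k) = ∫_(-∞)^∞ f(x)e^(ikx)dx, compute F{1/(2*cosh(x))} pi/(2*cosh(pi*k/2))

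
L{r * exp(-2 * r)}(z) (z + 2)^(-2)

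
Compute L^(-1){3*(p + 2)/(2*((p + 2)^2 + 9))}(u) 3*exp(-2*u)*cos(3*u)/2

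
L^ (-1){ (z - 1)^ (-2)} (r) r * exp (r)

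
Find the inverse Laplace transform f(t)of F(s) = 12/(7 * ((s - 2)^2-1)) 12 * exp(2 * t) * sinh(t)/7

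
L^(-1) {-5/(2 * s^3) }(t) -5 * t^2/4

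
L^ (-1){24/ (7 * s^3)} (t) 12 * t^2/7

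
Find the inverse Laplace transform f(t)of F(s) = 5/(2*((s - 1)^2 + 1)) 5*exp(t)*sin(t)/2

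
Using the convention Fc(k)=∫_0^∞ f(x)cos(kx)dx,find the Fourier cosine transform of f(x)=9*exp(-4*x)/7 36/(7*(k^2+16))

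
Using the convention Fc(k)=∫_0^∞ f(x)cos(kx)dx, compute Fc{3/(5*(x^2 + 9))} pi*exp(-3*k)/10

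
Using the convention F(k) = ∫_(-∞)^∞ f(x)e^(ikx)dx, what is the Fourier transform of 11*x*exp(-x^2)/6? 11*I*sqrt(pi)*k*exp(-k^2/4)/12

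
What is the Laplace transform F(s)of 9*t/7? 9/(7*s^2)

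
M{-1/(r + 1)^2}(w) pi*(w - 1)/sin(pi*w)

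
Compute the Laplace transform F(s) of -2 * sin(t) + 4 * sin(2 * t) 8/(s^2 + 4) - 2/(s^2 + 1) 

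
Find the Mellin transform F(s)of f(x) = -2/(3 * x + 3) -2 * pi * csc(pi * s)/3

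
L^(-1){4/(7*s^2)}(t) 4*t/7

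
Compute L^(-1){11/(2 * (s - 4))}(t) 11 * exp(4 * t)/2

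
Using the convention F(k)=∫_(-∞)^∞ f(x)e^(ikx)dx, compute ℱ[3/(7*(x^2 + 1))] 3*pi*exp(-Abs(k))/7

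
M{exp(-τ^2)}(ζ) gamma(ζ/2)/2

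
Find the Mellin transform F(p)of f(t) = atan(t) -pi*sec(pi*p/2)/(2*p)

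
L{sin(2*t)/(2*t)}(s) atan(2/s)/2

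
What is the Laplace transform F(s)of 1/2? 1/(2 * s)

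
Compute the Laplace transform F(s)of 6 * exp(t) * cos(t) 6 * (s - 1)/((s - 1)^2 + 1)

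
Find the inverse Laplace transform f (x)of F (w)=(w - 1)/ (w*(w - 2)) exp (x)*cosh (x)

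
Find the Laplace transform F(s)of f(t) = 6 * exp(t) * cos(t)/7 6 * (s - 1)/(7 * ((s - 1)^2+1))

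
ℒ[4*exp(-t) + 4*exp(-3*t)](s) 4/(s + 1) + 4/(s + 3)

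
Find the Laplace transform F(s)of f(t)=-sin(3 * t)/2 -3/(2 * s^2 + 18)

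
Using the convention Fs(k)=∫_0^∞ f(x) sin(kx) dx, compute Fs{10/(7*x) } 5*pi/7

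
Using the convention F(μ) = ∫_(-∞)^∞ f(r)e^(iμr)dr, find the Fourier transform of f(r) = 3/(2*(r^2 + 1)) 3*pi*exp(-Abs(μ))/2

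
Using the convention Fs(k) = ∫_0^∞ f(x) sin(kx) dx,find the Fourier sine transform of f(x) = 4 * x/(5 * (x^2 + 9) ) 2 * pi * exp(-3 * k) /5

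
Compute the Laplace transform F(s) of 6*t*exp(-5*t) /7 6/(7*(s + 5) ^2) 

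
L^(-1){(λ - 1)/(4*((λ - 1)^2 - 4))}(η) exp(η)*cosh(2*η)/4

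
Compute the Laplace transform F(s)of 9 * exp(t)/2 9/(2 * (s - 1))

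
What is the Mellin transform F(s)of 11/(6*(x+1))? 11*pi*csc(pi*s)/6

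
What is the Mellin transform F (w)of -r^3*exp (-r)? -gamma (w + 3)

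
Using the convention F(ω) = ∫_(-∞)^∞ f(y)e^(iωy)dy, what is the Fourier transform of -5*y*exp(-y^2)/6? -5*I*sqrt(pi)*ω*exp(-ω^2/4)/12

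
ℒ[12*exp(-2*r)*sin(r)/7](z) 12/(7*((z + 2)^2 + 1))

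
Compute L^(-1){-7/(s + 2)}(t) -7*exp(-2*t)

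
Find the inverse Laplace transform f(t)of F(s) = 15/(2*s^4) 5*t^3/4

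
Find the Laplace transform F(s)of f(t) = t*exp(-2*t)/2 1/(2*(s + 2)^2)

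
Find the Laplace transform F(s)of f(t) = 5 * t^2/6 5/(3 * s^3)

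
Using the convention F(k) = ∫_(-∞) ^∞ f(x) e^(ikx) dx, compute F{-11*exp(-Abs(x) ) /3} -22/(3*k^2 + 3) 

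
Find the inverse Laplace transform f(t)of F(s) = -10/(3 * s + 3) -10 * exp(-t)/3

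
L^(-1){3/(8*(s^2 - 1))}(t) 3*sinh(t)/8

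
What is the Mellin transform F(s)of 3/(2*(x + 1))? 3*pi*csc(pi*s)/2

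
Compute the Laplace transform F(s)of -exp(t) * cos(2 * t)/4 (1 - s)/(4 * ((s - 1)^2 + 4))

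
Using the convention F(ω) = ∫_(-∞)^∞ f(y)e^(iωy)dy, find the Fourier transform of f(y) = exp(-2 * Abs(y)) 4/(ω^2+4)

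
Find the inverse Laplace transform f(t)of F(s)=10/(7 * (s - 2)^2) 10 * t * exp(2 * t)/7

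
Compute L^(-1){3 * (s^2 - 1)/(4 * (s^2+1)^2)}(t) 3 * t * cos(t)/4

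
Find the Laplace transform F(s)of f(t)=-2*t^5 -240/s^6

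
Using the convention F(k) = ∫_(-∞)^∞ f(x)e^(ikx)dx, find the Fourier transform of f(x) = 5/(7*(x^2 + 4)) 5*pi*exp(-2*Abs(k))/14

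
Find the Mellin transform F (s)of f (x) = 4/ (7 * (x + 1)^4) 2 * gamma (s) * gamma (4 - s)/21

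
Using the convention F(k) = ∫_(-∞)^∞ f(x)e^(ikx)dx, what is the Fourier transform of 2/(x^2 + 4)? pi * exp(-2 * Abs(k))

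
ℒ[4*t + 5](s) 5/s + 4/s^2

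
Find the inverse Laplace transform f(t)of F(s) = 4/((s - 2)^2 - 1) 4*exp(2*t)*sinh(t)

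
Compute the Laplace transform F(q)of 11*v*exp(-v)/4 11/(4*(q + 1)^2)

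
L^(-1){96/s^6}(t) 4*t^5/5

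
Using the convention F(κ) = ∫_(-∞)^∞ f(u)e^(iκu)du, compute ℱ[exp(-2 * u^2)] sqrt(2) * sqrt(pi) * exp(-κ^2/8)/2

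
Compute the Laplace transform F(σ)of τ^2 2/σ^3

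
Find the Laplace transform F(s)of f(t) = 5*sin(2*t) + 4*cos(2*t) 10/(s^2 + 4) + 4*s/(s^2 + 4)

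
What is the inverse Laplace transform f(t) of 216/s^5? 9 * t^4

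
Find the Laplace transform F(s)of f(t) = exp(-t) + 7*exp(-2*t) 7/(s + 2) + 1/(s + 1)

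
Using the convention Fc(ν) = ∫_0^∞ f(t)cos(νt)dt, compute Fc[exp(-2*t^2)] sqrt(2)*sqrt(pi)*exp(-ν^2/8)/4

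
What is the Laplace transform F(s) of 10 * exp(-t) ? 10/(s + 1) 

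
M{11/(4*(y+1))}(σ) 11*pi*csc(pi*σ)/4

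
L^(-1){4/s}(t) 4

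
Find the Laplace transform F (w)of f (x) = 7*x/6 7/ (6*w^2)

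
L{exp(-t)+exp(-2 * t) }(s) 1/(s+2)+1/(s+1) 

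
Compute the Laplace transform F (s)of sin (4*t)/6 2/ (3*(s^2 + 16))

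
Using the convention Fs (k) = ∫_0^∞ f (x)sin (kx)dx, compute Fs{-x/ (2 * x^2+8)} -pi * exp (-2 * k)/4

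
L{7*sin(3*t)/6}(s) 7/(2*(s^2 + 9))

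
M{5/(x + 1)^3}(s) 5*pi*(s - 2)*(s - 1)/(2*sin(pi*s))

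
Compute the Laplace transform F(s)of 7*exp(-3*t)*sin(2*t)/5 14/(5*((s + 3)^2 + 4))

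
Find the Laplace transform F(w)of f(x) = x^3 6/w^4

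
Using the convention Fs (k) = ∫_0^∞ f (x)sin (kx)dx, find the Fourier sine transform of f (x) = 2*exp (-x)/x 2*atan (k)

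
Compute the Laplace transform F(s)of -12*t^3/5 -72/(5*s^4)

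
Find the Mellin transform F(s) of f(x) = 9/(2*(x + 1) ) 9*pi*csc(pi*s) /2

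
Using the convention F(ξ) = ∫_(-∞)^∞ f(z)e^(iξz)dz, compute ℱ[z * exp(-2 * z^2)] sqrt(2) * I * sqrt(pi) * ξ * exp(-ξ^2/8)/8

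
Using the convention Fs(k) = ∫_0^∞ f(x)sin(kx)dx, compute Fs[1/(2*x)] pi/4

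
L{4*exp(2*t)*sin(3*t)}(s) 12/((s - 2)^2 + 9)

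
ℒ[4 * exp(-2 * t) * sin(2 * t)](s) 8/((s + 2)^2 + 4)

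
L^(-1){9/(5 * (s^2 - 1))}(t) 9 * sinh(t)/5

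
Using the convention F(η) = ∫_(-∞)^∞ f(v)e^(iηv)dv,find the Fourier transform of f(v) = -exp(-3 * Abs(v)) -6/(η^2 + 9)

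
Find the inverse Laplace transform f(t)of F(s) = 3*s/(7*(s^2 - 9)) 3*cosh(3*t)/7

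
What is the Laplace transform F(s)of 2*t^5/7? 240/(7*s^6)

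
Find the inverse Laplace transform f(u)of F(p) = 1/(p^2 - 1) sinh(u)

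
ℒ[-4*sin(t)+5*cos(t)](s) 5*s/(s^2+1)-4/(s^2+1)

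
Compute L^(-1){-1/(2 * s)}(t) -1/2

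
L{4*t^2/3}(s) 8/(3*s^3)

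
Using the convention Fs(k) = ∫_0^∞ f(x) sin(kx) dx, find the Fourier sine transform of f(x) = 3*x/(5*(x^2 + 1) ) 3*pi*exp(-k) /10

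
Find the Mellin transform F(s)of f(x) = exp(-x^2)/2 gamma(s/2)/4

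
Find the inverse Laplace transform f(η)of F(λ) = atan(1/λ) sin(η)/η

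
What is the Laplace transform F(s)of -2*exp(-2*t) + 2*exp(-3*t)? 2/(s + 3)-2/(s + 2)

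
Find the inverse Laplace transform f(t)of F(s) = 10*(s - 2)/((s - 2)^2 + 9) 10*exp(2*t)*cos(3*t)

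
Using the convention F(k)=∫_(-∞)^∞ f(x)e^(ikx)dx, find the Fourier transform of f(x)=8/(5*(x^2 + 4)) 4*pi*exp(-2*Abs(k))/5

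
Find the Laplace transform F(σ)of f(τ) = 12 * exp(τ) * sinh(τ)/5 12/(5 * σ * (σ - 2))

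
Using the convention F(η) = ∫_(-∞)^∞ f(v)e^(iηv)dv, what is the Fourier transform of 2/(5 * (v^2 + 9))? 2 * pi * exp(-3 * Abs(η))/15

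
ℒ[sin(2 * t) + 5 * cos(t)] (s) 5 * s/(s^2 + 1) + 2/(s^2 + 4)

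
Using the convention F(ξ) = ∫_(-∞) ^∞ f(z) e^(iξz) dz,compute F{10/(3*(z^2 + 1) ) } 10*pi*exp(-Abs(ξ) ) /3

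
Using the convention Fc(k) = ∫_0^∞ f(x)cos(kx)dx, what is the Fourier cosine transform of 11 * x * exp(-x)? 11 * (1 - k^2)/(k^2 + 1)^2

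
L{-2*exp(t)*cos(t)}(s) 2*(1 - s)/((s - 1)^2 + 1)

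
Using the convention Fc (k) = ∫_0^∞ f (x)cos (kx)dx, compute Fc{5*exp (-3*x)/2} 15/ (2*(k^2 + 9))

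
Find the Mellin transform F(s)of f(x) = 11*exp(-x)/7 11*gamma(s)/7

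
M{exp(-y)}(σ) gamma(σ)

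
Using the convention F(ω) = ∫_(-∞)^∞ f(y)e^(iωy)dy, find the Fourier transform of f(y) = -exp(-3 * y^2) -sqrt(3) * sqrt(pi) * exp(-ω^2/12)/3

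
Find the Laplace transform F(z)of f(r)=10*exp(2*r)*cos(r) 10*(z - 2)/((z - 2)^2 + 1)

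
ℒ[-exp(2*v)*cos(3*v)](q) (2 - q)/((q - 2)^2 + 9)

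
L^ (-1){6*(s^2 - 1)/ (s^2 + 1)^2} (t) 6*t*cos (t)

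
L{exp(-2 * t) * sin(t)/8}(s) 1/(8 * ((s+2)^2+1))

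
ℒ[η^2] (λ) 2/λ^3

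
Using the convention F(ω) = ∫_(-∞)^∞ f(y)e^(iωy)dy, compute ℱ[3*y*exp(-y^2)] 3*I*sqrt(pi)*ω*exp(-ω^2/4)/2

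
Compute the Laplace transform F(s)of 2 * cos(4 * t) 2 * s/(s^2 + 16)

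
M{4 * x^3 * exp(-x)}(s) 4 * gamma(s + 3)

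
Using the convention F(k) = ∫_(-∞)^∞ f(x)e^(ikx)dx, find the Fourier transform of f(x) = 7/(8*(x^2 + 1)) 7*pi*exp(-Abs(k))/8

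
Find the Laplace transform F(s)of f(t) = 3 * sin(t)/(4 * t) 3 * atan(1/s)/4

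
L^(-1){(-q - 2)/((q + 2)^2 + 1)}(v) -exp(-2*v)*cos(v)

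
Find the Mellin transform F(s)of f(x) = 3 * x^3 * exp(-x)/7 3 * gamma(s + 3)/7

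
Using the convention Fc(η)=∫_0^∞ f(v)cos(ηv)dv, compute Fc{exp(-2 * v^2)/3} sqrt(2) * sqrt(pi) * exp(-η^2/8)/12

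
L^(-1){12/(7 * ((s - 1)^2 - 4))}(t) 6 * exp(t) * sinh(2 * t)/7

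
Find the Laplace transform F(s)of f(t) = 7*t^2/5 14/(5*s^3)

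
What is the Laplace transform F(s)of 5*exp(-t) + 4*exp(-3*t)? 5/(s + 1) + 4/(s + 3)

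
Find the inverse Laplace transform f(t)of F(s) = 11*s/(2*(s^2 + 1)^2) 11*t*sin(t)/4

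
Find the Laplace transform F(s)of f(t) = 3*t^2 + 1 1/s + 6/s^3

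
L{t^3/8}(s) 3/(4 * s^4)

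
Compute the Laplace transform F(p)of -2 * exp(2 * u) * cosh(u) 2 * (2 - p)/((p - 2)^2-1)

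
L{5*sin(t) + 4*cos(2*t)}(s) 4*s/(s^2 + 4) + 5/(s^2 + 1)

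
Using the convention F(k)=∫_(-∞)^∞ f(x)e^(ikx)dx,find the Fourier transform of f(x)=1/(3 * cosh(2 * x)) pi/(6 * cosh(pi * k/4))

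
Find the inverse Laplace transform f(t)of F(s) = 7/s 7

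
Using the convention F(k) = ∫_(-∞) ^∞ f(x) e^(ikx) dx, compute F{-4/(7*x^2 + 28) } -2*pi*exp(-2*Abs(k) ) /7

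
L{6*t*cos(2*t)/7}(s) 6*(s^2 - 4)/(7*(s^2 + 4)^2)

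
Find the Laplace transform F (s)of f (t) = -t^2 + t s^ (-2) - 2/s^3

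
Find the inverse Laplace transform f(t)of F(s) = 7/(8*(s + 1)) 7*exp(-t)/8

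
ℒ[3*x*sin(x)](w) 6*w/(w^2 + 1)^2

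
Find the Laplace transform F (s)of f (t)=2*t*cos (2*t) 2*(s^2-4)/ (s^2 + 4)^2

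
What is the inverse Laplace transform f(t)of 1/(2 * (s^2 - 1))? sinh(t)/2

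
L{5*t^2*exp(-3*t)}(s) 10/(s + 3)^3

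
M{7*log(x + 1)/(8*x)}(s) -7*pi*csc(pi*s)/(8*s - 8)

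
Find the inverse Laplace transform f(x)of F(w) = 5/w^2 5 * x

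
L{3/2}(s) 3/(2*s)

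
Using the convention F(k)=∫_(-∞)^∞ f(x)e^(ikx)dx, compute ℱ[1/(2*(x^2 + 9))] pi*exp(-3*Abs(k))/6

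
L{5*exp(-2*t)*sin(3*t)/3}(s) 5/((s + 2)^2 + 9)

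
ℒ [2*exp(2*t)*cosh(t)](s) 2*(s - 2)/((s - 2)^2 - 1)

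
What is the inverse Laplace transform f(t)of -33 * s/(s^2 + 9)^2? -11 * t * sin(3 * t)/2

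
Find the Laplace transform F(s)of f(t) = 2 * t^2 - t 4/s^3 - 1/s^2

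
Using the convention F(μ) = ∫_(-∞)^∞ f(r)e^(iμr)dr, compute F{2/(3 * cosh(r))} 2 * pi/(3 * cosh(pi * μ/2))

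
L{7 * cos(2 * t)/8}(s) 7 * s/(8 * (s^2 + 4))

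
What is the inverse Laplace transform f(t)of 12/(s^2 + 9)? 4*sin(3*t)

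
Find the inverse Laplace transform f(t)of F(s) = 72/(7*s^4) 12*t^3/7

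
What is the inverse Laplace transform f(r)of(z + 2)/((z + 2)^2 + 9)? exp(-2 * r) * cos(3 * r)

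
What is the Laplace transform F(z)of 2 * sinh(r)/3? 2/(3 * (z^2 - 1))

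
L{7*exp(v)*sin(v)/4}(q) 7/(4*((q - 1)^2 + 1))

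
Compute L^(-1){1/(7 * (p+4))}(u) exp(-4 * u)/7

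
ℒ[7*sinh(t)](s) 7/(s^2 - 1)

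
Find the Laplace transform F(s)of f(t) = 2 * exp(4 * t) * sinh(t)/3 2/(3 * ((s - 4)^2 - 1))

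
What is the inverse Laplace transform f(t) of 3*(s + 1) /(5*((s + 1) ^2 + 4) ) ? 3*exp(-t)*cos(2*t) /5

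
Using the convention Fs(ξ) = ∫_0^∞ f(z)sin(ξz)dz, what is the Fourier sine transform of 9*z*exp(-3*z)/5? 54*ξ/(5*(ξ^2 + 9)^2)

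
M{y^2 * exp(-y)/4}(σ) gamma(σ+2)/4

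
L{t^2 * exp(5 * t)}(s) 2/(s - 5)^3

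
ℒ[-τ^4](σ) -24/σ^5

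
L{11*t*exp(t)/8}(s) 11/(8*(s - 1)^2)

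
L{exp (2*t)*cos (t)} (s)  (s - 2)/ ( (s - 2)^2 + 1)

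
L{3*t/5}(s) 3/(5*s^2)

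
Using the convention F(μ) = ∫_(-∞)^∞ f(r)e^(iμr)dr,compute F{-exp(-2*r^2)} -sqrt(2)*sqrt(pi)*exp(-μ^2/8)/2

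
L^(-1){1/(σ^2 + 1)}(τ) sin(τ)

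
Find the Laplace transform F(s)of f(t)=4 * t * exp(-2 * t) 4/(s + 2)^2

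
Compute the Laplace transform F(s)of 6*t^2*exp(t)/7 12/(7*(s - 1)^3)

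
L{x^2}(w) 2/w^3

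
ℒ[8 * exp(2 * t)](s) 8/(s - 2)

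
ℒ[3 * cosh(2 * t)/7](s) 3 * s/(7 * (s^2-4))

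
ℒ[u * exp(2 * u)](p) (p - 2) ^(-2) 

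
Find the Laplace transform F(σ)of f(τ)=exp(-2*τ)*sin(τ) 1/((σ + 2)^2 + 1)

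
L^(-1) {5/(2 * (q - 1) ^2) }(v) 5 * v * exp(v) /2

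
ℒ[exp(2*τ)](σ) 1/(σ - 2) 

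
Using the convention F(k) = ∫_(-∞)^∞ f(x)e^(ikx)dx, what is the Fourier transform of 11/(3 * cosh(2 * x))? 11 * pi/(6 * cosh(pi * k/4))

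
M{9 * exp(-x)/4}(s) 9 * gamma(s)/4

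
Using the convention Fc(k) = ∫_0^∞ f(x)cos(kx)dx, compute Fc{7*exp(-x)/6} 7/(6*(k^2 + 1))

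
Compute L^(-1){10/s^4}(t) 5*t^3/3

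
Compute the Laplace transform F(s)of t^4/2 12/s^5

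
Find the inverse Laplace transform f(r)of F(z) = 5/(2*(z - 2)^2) 5*r*exp(2*r)/2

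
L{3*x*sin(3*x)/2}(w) 9*w/(w^2 + 9)^2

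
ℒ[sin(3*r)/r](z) atan(3/z)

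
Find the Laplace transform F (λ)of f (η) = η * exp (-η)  (λ + 1)^ (-2)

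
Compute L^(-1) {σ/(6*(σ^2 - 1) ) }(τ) cosh(τ) /6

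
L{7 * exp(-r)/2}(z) 7/(2 * (z + 1))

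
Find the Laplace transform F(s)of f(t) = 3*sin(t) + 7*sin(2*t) 14/(s^2 + 4) + 3/(s^2 + 1)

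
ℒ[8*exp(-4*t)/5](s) 8/(5*(s + 4))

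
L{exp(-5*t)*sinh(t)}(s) 1/((s + 5)^2 - 1)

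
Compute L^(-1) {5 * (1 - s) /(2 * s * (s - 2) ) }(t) -5 * exp(t) * cosh(t) /2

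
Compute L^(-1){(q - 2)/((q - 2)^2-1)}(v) exp(2 * v) * cosh(v)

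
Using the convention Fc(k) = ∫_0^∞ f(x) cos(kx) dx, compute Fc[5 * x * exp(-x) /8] 5 * (1 - k^2) /(8 * (k^2+1) ^2) 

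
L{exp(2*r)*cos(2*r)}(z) (z - 2)/((z - 2)^2+4)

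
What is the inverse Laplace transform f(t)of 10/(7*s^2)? 10*t/7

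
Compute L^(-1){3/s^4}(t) t^3/2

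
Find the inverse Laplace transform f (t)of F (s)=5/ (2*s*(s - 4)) 5*exp (2*t)*sinh (2*t)/4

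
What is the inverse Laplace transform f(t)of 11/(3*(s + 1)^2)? 11*t*exp(-t)/3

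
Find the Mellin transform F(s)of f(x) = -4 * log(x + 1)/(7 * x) 4 * pi * csc(pi * s)/(7 * (s - 1))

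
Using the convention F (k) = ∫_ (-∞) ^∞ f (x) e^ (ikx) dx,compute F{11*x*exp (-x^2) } 11*I*sqrt (pi)*k*exp (-k^2/4) /2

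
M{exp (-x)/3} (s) gamma (s)/3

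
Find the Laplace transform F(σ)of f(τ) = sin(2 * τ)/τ atan(2/σ)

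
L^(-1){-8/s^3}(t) -4*t^2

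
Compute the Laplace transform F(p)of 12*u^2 24/p^3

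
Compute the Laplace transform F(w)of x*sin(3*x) 6*w/(w^2 + 9)^2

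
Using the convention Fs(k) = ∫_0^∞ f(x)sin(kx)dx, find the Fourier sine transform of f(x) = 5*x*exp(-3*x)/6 5*k/(k^2 + 9)^2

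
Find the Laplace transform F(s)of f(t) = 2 2/s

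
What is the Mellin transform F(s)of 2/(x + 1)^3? gamma(s)*gamma(3 - s)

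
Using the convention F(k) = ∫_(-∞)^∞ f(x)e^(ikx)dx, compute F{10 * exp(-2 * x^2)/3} 5 * sqrt(2) * sqrt(pi) * exp(-k^2/8)/3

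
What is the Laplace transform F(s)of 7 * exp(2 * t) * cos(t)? 7 * (s - 2)/((s - 2)^2 + 1)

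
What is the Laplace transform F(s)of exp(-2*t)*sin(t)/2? 1/(2*((s + 2)^2 + 1))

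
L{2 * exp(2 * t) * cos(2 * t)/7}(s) 2 * (s - 2)/(7 * ((s - 2)^2 + 4))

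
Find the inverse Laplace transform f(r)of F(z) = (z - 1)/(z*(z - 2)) exp(r)*cosh(r)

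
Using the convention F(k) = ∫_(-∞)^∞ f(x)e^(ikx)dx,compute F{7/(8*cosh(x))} 7*pi/(8*cosh(pi*k/2))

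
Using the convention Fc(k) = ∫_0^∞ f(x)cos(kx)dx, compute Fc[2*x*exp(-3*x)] 2*(9 - k^2)/(k^2 + 9)^2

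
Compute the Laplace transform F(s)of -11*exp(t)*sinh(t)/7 -11/(7*s*(s - 2))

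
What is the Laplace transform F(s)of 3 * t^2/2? 3/s^3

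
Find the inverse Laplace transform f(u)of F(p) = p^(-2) u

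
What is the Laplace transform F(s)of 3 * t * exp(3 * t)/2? 3/(2 * (s - 3)^2)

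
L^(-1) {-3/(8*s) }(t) -3/8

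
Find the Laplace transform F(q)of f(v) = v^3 6/q^4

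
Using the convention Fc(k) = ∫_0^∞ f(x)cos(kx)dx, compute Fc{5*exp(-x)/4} 5/(4*(k^2+1))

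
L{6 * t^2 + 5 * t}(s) 12/s^3 + 5/s^2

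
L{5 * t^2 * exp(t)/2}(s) 5/(s - 1)^3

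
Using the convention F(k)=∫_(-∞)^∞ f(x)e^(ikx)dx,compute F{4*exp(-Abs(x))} 8/(k^2 + 1)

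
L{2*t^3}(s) 12/s^4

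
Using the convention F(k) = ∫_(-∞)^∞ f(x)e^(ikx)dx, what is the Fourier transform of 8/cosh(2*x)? 4*pi/cosh(pi*k/4)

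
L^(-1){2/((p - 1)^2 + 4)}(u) exp(u)*sin(2*u)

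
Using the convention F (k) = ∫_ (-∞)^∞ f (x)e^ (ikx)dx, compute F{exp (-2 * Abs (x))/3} 4/ (3 * (k^2+4))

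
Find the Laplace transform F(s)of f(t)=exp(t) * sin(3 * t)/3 1/((s - 1)^2 + 9)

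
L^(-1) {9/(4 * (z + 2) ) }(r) 9 * exp(-2 * r) /4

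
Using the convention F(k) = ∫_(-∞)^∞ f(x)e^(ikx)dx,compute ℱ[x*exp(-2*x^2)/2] sqrt(2)*I*sqrt(pi)*k*exp(-k^2/8)/16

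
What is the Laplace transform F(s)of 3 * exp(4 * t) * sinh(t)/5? 3/(5 * ((s - 4)^2 - 1))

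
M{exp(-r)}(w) gamma(w)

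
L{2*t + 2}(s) 2/s^2 + 2/s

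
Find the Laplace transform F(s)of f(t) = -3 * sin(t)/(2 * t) -3 * atan(1/s)/2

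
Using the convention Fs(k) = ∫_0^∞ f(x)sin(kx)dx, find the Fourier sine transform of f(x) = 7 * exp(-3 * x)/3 7 * k/(3 * (k^2 + 9))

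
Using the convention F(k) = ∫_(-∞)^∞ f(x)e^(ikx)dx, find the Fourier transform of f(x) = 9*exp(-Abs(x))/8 9/(4*(k^2 + 1))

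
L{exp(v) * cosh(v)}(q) (q - 1)/(q * (q - 2))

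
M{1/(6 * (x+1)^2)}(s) (-pi * s+pi)/(6 * sin(pi * s))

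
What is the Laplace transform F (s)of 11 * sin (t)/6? 11/ (6 * (s^2 + 1))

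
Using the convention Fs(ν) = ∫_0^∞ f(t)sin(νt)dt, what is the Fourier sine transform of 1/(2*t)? pi/4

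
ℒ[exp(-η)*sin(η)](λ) 1/((λ+1)^2+1)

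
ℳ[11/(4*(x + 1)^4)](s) 11*gamma(s)*gamma(4 - s)/24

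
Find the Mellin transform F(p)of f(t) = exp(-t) gamma(p)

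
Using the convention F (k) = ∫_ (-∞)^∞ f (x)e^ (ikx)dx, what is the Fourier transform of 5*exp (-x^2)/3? 5*sqrt (pi)*exp (-k^2/4)/3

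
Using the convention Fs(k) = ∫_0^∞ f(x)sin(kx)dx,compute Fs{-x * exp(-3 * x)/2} -3 * k/(k^2 + 9)^2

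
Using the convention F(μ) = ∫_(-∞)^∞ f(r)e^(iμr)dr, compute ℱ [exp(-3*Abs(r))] 6/(μ^2+9)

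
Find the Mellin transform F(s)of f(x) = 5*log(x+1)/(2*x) -5*pi*csc(pi*s)/(2*s - 2)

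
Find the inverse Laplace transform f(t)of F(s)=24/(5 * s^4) 4 * t^3/5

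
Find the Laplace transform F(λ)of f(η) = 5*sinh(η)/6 5/(6*(λ^2 - 1))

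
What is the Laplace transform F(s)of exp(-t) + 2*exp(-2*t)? 1/(s + 1) + 2/(s + 2)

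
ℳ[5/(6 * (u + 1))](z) 5 * pi * csc(pi * z)/6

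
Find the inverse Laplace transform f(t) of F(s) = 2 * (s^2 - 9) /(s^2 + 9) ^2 2 * t * cos(3 * t) 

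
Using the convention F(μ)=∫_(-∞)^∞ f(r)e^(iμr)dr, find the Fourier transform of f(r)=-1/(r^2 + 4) -pi*exp(-2*Abs(μ))/2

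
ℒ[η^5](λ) 120/λ^6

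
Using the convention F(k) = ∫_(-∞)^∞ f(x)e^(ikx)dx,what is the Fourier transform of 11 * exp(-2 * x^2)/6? 11 * sqrt(2) * sqrt(pi) * exp(-k^2/8)/12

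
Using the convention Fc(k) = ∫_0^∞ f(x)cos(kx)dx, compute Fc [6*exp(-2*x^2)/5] 3*sqrt(2)*sqrt(pi)*exp(-k^2/8)/10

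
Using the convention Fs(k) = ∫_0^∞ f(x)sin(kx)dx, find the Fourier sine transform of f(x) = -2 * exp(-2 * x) -2 * k/(k^2 + 4)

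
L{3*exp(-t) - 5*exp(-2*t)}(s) 3/(s + 1) - 5/(s + 2)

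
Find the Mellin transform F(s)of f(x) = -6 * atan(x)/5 3 * pi * sec(pi * s/2)/(5 * s)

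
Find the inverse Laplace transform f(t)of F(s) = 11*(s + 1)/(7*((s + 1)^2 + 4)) 11*exp(-t)*cos(2*t)/7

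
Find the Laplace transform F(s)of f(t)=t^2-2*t 2/s^3-2/s^2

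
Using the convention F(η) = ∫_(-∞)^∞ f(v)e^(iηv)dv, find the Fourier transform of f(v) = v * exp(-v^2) I * sqrt(pi) * η * exp(-η^2/4)/2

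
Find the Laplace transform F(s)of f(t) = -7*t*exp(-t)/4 -7/(4*(s+1)^2)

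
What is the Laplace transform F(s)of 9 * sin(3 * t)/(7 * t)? 9 * atan(3/s)/7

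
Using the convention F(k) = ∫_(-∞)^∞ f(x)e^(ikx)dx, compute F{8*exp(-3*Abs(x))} 48/(k^2 + 9)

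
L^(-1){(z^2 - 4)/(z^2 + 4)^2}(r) r*cos(2*r)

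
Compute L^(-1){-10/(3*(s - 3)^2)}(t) -10*t*exp(3*t)/3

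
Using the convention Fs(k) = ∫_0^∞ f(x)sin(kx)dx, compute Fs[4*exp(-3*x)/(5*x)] 4*atan(k/3)/5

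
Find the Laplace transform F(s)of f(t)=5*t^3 30/s^4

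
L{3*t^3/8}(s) 9/(4*s^4)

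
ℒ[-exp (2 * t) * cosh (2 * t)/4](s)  (2 - s)/ (4 * s * (s - 4))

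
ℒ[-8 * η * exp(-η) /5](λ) -8/(5 * (λ + 1) ^2) 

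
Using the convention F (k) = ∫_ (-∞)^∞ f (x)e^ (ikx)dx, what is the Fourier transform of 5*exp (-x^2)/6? 5*sqrt (pi)*exp (-k^2/4)/6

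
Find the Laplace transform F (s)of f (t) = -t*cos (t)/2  (1 - s^2)/ (2*(s^2 + 1)^2)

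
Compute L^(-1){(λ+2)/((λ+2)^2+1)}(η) exp(-2*η)*cos(η)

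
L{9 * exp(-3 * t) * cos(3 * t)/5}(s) 9 * (s+3)/(5 * ((s+3)^2+9))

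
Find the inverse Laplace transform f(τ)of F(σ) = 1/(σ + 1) exp(-τ)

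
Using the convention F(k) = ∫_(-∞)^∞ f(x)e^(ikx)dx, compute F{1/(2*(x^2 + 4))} pi*exp(-2*Abs(k))/4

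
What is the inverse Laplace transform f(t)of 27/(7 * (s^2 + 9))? 9 * sin(3 * t)/7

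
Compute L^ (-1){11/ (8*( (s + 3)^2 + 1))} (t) 11*exp (-3*t)*sin (t)/8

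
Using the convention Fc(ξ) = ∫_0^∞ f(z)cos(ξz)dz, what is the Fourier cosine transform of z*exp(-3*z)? (9 - ξ^2)/(ξ^2 + 9)^2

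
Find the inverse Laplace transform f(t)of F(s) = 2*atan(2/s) 2*sin(2*t)/t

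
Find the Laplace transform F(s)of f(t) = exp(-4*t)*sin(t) 1/((s + 4)^2 + 1)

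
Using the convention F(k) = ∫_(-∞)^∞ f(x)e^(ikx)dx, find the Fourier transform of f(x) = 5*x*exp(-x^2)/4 5*I*sqrt(pi)*k*exp(-k^2/4)/8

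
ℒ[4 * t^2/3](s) 8/(3 * s^3)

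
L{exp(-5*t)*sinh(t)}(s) 1/((s+5)^2-1)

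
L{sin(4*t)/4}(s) 1/(s^2 + 16)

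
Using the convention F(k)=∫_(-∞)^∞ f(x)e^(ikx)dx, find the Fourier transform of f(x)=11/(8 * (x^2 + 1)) 11 * pi * exp(-Abs(k))/8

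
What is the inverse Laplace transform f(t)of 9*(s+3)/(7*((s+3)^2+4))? 9*exp(-3*t)*cos(2*t)/7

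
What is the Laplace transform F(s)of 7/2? 7/(2 * s)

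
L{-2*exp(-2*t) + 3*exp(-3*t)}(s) 3/(s + 3) - 2/(s + 2)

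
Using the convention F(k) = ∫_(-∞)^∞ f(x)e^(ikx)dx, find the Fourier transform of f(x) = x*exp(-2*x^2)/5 sqrt(2)*I*sqrt(pi)*k*exp(-k^2/8)/40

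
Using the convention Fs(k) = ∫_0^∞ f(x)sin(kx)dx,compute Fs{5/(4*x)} 5*pi/8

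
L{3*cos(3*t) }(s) 3*s/(s^2 + 9) 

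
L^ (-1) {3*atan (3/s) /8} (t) 3*sin (3*t) / (8*t) 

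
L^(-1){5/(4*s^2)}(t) 5*t/4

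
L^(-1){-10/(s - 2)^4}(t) -5*t^3*exp(2*t)/3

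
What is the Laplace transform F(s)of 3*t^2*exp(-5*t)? 6/(s+5)^3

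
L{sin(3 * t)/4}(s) 3/(4 * (s^2 + 9))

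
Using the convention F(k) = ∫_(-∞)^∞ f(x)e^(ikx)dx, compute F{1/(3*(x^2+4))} pi*exp(-2*Abs(k))/6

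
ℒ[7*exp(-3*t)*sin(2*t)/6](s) 7/(3*((s + 3)^2 + 4))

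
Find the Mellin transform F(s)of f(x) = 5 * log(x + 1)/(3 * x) -5 * pi * csc(pi * s)/(3 * s - 3)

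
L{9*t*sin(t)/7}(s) 18*s/(7*(s^2 + 1)^2)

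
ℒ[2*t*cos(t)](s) 2*(s^2 - 1) /(s^2 + 1) ^2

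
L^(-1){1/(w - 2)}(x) exp(2*x)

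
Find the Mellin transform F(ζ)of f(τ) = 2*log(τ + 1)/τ -2*pi*csc(pi*ζ)/(ζ - 1)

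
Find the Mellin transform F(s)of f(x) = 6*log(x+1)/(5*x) -6*pi*csc(pi*s)/(5*s - 5)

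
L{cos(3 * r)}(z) z/(z^2 + 9)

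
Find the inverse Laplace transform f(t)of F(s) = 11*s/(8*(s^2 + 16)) 11*cos(4*t)/8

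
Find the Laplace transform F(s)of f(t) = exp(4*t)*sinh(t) 1/((s - 4)^2-1)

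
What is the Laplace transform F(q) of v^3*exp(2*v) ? 6/(q - 2) ^4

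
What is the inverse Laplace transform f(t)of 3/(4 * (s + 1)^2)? 3 * t * exp(-t)/4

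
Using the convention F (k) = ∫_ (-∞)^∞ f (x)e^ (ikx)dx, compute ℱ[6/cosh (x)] 6 * pi/cosh (pi * k/2)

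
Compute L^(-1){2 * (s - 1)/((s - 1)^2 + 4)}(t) 2 * exp(t) * cos(2 * t)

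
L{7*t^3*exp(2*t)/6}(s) 7/(s - 2)^4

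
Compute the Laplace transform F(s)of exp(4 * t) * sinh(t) 1/((s - 4)^2-1)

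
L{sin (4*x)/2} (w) 2/ (w^2+16)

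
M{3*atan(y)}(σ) -3*pi*sec(pi*σ/2)/(2*σ)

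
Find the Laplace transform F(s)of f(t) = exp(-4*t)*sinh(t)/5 1/(5*((s + 4)^2 - 1))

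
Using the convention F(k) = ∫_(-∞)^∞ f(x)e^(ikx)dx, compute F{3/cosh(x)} 3*pi/cosh(pi*k/2)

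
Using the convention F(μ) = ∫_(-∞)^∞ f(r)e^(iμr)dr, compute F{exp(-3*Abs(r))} 6/(μ^2+9)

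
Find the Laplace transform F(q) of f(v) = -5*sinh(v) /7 -5/(7*q^2 - 7) 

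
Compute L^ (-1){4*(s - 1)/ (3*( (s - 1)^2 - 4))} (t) 4*exp (t)*cosh (2*t)/3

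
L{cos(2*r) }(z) z/(z^2+4) 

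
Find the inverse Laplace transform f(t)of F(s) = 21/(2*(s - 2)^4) 7*t^3*exp(2*t)/4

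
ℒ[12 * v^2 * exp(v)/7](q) 24/(7 * (q - 1)^3)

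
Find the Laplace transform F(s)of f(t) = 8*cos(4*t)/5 8*s/(5*(s^2 + 16))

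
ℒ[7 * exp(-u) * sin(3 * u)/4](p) 21/(4 * ((p+1)^2+9))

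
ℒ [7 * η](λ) 7/λ^2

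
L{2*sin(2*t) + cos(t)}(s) s/(s^2 + 1) + 4/(s^2 + 4)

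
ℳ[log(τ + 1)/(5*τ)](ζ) -pi*csc(pi*ζ)/(5*ζ - 5)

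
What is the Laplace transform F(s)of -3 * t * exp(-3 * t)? -3/(s+3)^2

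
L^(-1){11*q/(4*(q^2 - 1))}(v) 11*cosh(v)/4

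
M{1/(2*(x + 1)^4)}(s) gamma(s)*gamma(4 - s)/12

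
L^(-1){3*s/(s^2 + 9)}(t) 3*cos(3*t)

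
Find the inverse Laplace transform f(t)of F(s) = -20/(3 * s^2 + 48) -5 * sin(4 * t)/3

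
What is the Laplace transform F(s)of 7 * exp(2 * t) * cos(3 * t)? 7 * (s - 2)/((s - 2)^2 + 9)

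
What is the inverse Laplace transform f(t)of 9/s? 9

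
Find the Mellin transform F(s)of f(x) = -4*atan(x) 2*pi*sec(pi*s/2)/s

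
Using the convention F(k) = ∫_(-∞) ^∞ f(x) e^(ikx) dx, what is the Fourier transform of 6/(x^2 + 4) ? 3*pi*exp(-2*Abs(k) ) 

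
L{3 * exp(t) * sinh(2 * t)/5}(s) 6/(5 * ((s - 1)^2 - 4))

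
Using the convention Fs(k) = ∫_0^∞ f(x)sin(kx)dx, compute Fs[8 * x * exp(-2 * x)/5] 32 * k/(5 * (k^2+4)^2)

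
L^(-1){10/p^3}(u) 5*u^2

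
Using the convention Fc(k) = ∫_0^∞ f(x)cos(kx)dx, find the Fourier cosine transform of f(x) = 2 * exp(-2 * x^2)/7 sqrt(2) * sqrt(pi) * exp(-k^2/8)/14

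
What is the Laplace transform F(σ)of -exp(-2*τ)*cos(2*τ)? (-σ - 2)/((σ + 2)^2 + 4)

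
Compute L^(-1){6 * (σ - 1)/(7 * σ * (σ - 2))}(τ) 6 * exp(τ) * cosh(τ)/7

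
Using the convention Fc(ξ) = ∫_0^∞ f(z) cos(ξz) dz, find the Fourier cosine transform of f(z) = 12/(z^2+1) 6 * pi * exp(-ξ) 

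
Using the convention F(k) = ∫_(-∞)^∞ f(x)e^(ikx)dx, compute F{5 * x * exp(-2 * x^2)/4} 5 * sqrt(2) * I * sqrt(pi) * k * exp(-k^2/8)/32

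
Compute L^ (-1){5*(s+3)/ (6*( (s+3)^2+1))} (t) 5*exp (-3*t)*cos (t)/6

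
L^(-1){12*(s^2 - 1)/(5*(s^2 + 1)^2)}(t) 12*t*cos(t)/5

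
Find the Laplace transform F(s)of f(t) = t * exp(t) (s - 1)^(-2)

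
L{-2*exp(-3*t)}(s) -2/(s + 3)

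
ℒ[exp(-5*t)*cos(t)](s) (s+5)/((s+5)^2+1)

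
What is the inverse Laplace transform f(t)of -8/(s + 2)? -8*exp(-2*t)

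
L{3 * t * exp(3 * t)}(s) 3/(s - 3)^2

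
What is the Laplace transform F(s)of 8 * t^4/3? 64/s^5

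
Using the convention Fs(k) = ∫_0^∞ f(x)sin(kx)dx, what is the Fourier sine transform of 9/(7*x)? 9*pi/14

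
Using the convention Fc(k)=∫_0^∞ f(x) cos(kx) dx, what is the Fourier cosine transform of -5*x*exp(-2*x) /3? 5*(k^2-4) /(3*(k^2 + 4) ^2) 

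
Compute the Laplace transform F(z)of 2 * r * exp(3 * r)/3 2/(3 * (z - 3)^2)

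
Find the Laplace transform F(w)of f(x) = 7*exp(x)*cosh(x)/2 7*(w - 1)/(2*w*(w - 2))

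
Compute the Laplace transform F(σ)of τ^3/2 3/σ^4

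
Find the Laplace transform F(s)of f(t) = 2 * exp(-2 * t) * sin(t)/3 2/(3 * ((s + 2)^2 + 1))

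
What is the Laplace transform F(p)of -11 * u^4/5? -264/(5 * p^5)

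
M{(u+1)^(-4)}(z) gamma(z) * gamma(4 - z)/6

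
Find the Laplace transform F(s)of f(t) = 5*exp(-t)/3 5/(3*(s + 1))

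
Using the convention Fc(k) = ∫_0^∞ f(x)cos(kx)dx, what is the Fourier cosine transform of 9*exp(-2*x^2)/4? 9*sqrt(2)*sqrt(pi)*exp(-k^2/8)/16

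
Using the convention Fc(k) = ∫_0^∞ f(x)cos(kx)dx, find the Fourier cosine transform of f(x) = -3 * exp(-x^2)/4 -3 * sqrt(pi) * exp(-k^2/4)/8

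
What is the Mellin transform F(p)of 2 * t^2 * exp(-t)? 2 * gamma(p+2)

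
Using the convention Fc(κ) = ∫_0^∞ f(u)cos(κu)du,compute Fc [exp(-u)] 1/(κ^2 + 1)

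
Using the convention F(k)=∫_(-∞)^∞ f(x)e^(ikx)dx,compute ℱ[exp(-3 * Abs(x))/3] 2/(k^2+9)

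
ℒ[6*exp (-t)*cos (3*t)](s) 6*(s + 1)/ ( (s + 1)^2 + 9)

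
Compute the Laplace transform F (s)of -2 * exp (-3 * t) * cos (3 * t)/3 2 * (-s - 3)/ (3 * ( (s + 3)^2 + 9))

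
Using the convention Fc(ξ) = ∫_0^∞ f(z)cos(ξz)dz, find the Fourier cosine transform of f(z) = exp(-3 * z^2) sqrt(3) * sqrt(pi) * exp(-ξ^2/12)/6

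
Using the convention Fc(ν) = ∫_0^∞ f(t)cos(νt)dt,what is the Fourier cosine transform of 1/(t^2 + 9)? pi*exp(-3*ν)/6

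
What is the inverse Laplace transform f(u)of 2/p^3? u^2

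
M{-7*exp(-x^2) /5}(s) -7*gamma(s/2) /10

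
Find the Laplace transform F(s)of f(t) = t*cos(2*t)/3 (s^2 - 4)/(3*(s^2 + 4)^2)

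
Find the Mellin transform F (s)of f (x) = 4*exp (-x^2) 2*gamma (s/2)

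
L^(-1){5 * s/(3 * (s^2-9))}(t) 5 * cosh(3 * t)/3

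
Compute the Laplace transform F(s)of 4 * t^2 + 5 8/s^3 + 5/s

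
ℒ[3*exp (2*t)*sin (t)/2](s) 3/ (2*( (s - 2)^2 + 1))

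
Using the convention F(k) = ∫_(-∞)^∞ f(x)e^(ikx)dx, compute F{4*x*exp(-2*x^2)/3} sqrt(2)*I*sqrt(pi)*k*exp(-k^2/8)/6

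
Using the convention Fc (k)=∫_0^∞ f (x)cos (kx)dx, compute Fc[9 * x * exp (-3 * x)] 9 * (9 - k^2)/ (k^2+9)^2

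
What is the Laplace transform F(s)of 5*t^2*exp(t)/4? 5/(2*(s - 1)^3)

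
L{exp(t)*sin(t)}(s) 1/((s - 1)^2 + 1)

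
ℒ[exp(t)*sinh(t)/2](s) 1/(2*s*(s - 2))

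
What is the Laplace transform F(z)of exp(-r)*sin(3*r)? 3/((z + 1)^2 + 9)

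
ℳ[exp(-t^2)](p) gamma(p/2)/2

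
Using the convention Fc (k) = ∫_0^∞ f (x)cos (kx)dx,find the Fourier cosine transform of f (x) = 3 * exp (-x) 3/ (k^2 + 1)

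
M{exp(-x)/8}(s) gamma(s)/8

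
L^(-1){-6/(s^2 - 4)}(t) -3 * sinh(2 * t)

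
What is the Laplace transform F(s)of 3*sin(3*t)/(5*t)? 3*atan(3/s)/5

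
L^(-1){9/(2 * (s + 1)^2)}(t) 9 * t * exp(-t)/2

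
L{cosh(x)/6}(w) w/(6*(w^2 - 1))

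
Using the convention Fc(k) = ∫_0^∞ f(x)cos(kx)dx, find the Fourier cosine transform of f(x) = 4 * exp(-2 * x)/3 8/(3 * (k^2 + 4))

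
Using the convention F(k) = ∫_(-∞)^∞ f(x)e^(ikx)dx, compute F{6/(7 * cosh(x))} 6 * pi/(7 * cosh(pi * k/2))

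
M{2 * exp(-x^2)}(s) gamma(s/2)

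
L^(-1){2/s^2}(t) 2*t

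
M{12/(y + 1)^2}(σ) -12*pi*(σ - 1)/sin(pi*σ)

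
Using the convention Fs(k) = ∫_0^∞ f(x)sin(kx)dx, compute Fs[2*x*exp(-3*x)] 12*k/(k^2+9)^2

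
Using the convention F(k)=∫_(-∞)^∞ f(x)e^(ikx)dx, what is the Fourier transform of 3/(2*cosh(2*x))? 3*pi/(4*cosh(pi*k/4))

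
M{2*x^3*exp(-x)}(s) 2*gamma(s+3)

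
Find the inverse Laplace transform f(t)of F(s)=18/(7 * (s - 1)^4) 3 * t^3 * exp(t)/7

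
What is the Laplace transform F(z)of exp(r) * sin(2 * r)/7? 2/(7 * ((z - 1)^2 + 4))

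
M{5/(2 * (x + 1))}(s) 5 * pi * csc(pi * s)/2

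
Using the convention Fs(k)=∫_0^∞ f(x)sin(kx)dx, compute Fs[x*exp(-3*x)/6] k/(k^2 + 9)^2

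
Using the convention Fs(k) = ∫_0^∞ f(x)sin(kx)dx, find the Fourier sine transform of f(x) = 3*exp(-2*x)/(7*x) 3*atan(k/2)/7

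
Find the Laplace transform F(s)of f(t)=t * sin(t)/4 s/(2 * (s^2 + 1)^2)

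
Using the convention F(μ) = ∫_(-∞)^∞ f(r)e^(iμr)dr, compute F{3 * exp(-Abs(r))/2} 3/(μ^2 + 1)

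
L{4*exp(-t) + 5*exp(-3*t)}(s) 5/(s + 3) + 4/(s + 1)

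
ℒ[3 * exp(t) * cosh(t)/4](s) 3 * (s - 1)/(4 * s * (s - 2))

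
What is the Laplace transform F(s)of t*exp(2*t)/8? 1/(8*(s - 2)^2)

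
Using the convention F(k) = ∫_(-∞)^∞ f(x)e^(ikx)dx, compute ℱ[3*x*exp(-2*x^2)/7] 3*sqrt(2)*I*sqrt(pi)*k*exp(-k^2/8)/56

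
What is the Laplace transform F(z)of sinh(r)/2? 1/(2 * (z^2 - 1))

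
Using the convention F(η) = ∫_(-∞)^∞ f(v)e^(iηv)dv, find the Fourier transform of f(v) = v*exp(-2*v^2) sqrt(2)*I*sqrt(pi)*η*exp(-η^2/8)/8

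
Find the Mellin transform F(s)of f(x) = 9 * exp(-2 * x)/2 9 * gamma(s)/(2 * 2^s)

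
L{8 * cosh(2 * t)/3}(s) 8 * s/(3 * (s^2 - 4))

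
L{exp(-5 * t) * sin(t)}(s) 1/((s + 5)^2 + 1)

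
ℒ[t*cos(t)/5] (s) (s^2 - 1)/(5*(s^2 + 1)^2)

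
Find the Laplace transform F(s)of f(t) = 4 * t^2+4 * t 8/s^3+4/s^2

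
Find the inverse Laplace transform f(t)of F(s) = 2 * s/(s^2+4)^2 t * sin(2 * t)/2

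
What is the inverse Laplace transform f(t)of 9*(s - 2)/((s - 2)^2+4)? 9*exp(2*t)*cos(2*t)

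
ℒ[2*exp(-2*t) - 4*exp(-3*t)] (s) 2/(s + 2) - 4/(s + 3)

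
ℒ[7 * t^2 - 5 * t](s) 14/s^3 - 5/s^2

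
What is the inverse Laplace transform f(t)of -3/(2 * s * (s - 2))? -3 * exp(t) * sinh(t)/2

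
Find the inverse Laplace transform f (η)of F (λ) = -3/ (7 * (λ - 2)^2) -3 * η * exp (2 * η)/7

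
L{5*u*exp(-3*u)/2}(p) 5/(2*(p + 3)^2)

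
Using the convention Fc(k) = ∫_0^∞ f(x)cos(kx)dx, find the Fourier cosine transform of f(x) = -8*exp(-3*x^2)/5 -4*sqrt(3)*sqrt(pi)*exp(-k^2/12)/15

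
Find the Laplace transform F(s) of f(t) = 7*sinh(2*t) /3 14/(3*(s^2 - 4) ) 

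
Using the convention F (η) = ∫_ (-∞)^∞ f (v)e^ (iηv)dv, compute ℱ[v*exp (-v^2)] I*sqrt (pi)*η*exp (-η^2/4)/2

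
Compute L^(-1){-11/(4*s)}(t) -11/4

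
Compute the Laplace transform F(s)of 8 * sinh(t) 8/(s^2-1)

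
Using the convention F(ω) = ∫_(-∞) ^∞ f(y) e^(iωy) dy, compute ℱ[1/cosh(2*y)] pi/(2*cosh(pi*ω/4) ) 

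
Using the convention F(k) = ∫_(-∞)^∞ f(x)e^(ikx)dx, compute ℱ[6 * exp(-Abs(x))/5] 12/(5 * (k^2 + 1))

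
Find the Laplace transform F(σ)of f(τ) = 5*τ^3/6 5/σ^4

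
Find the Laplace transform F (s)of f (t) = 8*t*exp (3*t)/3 8/ (3*(s - 3)^2)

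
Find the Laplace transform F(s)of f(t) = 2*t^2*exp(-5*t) 4/(s+5)^3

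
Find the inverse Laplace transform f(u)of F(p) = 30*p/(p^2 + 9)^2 5*u*sin(3*u)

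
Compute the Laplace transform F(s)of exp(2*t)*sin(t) 1/((s - 2)^2+1)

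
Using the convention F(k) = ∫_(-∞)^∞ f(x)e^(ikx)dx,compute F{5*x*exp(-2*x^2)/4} 5*sqrt(2)*I*sqrt(pi)*k*exp(-k^2/8)/32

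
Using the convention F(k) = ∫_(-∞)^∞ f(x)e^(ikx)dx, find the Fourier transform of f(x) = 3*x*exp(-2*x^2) 3*sqrt(2)*I*sqrt(pi)*k*exp(-k^2/8)/8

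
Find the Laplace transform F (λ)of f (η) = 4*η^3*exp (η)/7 24/ (7*(λ - 1)^4)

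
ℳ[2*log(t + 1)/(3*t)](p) -2*pi*csc(pi*p)/(3*p - 3)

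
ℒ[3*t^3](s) 18/s^4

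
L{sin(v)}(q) 1/(q^2+1)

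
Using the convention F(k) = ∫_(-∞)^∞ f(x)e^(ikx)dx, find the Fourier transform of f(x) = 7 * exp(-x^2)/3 7 * sqrt(pi) * exp(-k^2/4)/3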